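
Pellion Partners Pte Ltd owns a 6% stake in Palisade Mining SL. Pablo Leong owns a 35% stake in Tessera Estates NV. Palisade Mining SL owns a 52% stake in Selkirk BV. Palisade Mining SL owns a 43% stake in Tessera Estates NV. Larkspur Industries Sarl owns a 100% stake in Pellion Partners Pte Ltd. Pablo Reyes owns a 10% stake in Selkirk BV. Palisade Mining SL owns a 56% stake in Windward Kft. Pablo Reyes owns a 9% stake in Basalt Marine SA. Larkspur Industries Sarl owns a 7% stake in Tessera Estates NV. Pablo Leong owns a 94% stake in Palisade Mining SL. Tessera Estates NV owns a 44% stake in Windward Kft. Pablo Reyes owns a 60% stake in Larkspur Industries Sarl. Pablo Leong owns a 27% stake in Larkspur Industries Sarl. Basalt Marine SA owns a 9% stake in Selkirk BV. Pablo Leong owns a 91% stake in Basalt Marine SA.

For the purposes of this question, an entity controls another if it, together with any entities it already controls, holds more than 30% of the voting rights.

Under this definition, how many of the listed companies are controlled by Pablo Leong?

5

Pablo Leong holds 91% of Basalt, so Pablo Leong controls Basalt.
Pablo Leong holds 94% of Palisade, so Pablo Leong controls Palisade.
Palisade and Basalt together hold 52% + 9% = 61% of Selkirk, so Pablo Leong controls Selkirk.
Palisade and Pablo Leong together hold 43% + 35% = 78% of Tessera, so Pablo Leong controls Tessera.
Palisade and Tessera together hold 56% + 44% = 100% of Windward, so Pablo Leong controls Windward.
No other company's threshold is met.
Pablo Leong controls 5 companies.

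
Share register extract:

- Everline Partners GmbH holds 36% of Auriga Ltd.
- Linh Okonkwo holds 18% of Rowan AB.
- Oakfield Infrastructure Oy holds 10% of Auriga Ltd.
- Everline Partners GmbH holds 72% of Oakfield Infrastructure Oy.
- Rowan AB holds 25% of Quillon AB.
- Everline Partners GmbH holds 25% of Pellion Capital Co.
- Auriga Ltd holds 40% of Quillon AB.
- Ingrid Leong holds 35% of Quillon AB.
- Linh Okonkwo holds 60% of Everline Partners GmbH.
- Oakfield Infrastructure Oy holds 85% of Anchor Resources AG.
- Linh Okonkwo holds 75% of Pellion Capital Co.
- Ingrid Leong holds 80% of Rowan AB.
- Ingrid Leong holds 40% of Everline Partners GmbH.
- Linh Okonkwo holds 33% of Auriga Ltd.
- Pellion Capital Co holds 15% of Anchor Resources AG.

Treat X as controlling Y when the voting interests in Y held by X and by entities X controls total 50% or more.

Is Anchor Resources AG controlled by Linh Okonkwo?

Linh holds 60% of Everline, so Linh controls Everline.
Everline holds 72% of Oakfield, so Linh controls Oakfield.
Linh and Everline together hold 75% + 25% = 100% of Pellion, so Linh controls Pellion.
Oakfield and Pellion together hold 85% + 15% = 100% of Anchor, so Linh controls Anchor.

Yes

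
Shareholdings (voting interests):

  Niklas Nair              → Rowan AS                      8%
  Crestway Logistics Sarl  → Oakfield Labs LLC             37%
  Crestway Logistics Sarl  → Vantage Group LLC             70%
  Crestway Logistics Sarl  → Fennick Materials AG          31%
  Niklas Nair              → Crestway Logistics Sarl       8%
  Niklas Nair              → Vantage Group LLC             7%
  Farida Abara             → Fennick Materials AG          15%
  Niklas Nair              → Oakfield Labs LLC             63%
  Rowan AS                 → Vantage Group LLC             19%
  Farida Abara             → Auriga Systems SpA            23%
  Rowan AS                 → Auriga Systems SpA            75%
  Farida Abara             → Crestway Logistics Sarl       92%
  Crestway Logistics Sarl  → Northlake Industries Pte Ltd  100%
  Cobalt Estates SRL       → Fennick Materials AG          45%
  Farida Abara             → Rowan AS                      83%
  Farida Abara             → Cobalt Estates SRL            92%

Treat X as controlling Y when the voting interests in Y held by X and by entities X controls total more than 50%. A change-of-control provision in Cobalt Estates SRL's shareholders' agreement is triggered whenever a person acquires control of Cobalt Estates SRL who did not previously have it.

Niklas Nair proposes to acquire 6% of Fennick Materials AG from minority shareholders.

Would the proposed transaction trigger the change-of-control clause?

The purchase changes only Niklas's holdings, so Niklas is the only person who could newly come to control Cobalt.
Niklas holds 63% of Oakfield, so Niklas controls Oakfield.
Neither Niklas nor any entity Niklas controls holds any voting interest in Cobalt.
So before the transaction, Niklas does not control Cobalt.
After the purchase, Niklas holds 6% of Fennick directly.
Niklas's side now holds 6% of Fennick, not > 50%, so Niklas still does not control Fennick.
After the transaction, neither Niklas nor any entity Niklas controls holds a voting interest in Cobalt, so Niklas still does not control it.
No new person acquires control, so the clause is not triggered.

No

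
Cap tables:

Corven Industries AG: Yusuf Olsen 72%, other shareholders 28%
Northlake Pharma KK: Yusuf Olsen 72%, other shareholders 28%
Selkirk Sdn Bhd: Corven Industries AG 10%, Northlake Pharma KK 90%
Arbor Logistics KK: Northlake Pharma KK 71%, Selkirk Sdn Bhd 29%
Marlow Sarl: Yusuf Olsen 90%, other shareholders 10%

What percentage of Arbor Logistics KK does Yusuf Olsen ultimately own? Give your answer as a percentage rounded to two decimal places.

72.00%

Yusuf reaches Arbor along 3 paths.
Via Northlake: 72% × 71% = 51.12%.
Via Corven → Selkirk: 72% × 10% × 29% = 2.088%.
Via Northlake → Selkirk: 72% × 90% × 29% = 18.792%.
Total: 51.12% + 2.088% + 18.792% = 72%.
Rounded: 72.00%.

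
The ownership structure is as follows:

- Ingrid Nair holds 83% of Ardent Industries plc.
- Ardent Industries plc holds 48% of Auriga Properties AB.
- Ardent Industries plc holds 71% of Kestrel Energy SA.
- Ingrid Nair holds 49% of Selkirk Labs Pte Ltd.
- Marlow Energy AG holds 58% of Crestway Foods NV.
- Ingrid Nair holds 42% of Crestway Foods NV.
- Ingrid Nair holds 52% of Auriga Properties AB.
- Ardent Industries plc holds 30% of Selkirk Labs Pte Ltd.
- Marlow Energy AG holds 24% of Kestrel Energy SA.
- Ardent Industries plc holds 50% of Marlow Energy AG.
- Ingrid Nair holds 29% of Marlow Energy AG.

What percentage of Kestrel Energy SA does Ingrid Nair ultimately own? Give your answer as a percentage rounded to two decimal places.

75.85%

Ingrid reaches Kestrel along 3 paths.
Via Ardent → Marlow: 83% × 50% × 24% = 9.96%.
Via Marlow: 29% × 24% = 6.96%.
Via Ardent: 83% × 71% = 58.93%.
Total: 9.96% + 6.96% + 58.93% = 75.85%.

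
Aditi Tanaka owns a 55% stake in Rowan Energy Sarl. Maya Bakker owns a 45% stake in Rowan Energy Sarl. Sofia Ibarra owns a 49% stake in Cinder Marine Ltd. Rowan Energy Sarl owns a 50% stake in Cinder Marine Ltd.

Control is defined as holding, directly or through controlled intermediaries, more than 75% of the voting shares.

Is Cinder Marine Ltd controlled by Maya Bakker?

Maya's largest direct stake is 45% in Rowan, which does not meet the threshold, so Maya controls no company.
Neither Maya nor any entity Maya controls holds any voting interest in Cinder.
So Maya does not control Cinder.

No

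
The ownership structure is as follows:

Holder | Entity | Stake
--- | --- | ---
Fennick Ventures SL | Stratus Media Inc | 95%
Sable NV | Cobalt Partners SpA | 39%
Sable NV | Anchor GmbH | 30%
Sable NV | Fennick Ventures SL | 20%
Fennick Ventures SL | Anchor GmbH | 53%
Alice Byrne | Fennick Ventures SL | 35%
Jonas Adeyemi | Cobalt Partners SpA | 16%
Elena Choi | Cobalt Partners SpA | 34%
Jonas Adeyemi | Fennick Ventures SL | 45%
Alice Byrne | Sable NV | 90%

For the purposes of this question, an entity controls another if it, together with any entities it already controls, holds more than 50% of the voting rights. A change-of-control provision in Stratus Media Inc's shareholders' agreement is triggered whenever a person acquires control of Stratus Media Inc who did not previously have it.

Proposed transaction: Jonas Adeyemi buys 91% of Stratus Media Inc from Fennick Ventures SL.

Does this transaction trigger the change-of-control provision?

The purchase adds only to Jonas's holdings (Fennick's stake shrinks), so Jonas is the only person who could newly come to control Stratus.
Jonas's largest direct stake is 45% in Fennick, which does not meet the threshold, so Jonas controls no company.
Neither Jonas nor any entity Jonas controls holds any voting interest in Stratus.
So before the transaction, Jonas does not control Stratus.
After the purchase, Jonas holds 91% of Stratus directly, and Fennick's stake falls to 4%.
Jonas holds 91% of Stratus, so Jonas controls Stratus.
Jonas did not control Stratus before and does after, so the clause is triggered.

Yes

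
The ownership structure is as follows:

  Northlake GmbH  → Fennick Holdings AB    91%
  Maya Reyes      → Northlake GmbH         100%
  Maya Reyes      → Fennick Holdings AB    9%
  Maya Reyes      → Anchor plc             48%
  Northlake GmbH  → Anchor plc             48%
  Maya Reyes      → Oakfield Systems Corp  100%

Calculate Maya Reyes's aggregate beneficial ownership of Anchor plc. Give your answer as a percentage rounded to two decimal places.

96.00%

Maya reaches Anchor along 2 paths.
Direct stake: 48% = 48%.
Via Northlake: 100% × 48% = 48%.
Total: 48% + 48% = 96%.
Rounded: 96.00%.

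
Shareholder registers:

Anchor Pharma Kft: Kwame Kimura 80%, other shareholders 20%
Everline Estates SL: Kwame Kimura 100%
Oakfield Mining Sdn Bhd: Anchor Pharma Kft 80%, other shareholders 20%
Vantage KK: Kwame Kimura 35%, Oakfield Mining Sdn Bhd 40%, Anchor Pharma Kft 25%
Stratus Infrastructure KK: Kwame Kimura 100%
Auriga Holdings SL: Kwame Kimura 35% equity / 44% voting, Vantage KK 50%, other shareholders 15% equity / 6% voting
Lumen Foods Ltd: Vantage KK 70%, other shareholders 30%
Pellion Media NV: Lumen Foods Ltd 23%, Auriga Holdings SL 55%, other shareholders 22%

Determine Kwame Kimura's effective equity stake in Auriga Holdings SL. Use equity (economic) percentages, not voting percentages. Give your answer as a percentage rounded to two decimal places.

Kwame reaches Auriga along 4 paths.
Direct stake: 35% = 35%.
Via Vantage: 35% × 50% = 17.5%.
Via Anchor → Oakfield → Vantage: 80% × 80% × 40% × 50% = 12.8%.
Via Anchor → Vantage: 80% × 25% × 50% = 10%.
Total: 35% + 17.5% + 12.8% + 10% = 75.3%.
Rounded: 75.30%.

75.30%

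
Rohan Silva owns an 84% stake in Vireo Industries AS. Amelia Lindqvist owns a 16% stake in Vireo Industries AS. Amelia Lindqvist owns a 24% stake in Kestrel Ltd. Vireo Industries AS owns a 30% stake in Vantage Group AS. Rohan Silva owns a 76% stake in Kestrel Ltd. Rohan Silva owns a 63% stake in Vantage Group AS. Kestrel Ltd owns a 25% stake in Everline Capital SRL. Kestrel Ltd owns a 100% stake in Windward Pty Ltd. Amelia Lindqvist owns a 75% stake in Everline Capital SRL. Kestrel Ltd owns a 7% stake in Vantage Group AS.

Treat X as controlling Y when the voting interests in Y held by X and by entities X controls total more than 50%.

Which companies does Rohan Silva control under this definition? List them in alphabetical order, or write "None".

Kestrel Ltd, Vantage Group AS, Vireo Industries AS, Windward Pty Ltd

Rohan holds 76% of Kestrel, so Rohan controls Kestrel.
Rohan holds 84% of Vireo, so Rohan controls Vireo.
Kestrel and Vireo and Rohan together hold 7% + 30% + 63% = 100% of Vantage, so Rohan controls Vantage.
Kestrel holds 100% of Windward, so Rohan controls Windward.
No other company's threshold is met.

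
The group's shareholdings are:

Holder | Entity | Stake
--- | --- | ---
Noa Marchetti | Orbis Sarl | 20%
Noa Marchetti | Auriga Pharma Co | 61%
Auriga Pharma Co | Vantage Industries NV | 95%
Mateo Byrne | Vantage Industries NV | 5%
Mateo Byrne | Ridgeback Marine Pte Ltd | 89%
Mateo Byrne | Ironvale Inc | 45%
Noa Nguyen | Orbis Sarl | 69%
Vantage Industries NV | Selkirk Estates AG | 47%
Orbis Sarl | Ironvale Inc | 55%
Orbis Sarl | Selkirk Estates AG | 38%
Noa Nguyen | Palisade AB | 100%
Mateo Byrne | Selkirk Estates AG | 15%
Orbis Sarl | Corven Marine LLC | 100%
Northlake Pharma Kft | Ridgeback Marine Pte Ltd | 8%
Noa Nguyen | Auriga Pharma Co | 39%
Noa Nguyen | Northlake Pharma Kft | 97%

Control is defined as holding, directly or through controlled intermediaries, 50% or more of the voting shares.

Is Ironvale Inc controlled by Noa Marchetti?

No

Noa Marchetti holds 61% of Auriga, so Noa Marchetti controls Auriga.
Auriga holds 95% of Vantage, so Noa Marchetti controls Vantage.
Neither Noa Marchetti nor any entity Noa Marchetti controls holds any voting interest in Ironvale.
So Noa Marchetti does not control Ironvale.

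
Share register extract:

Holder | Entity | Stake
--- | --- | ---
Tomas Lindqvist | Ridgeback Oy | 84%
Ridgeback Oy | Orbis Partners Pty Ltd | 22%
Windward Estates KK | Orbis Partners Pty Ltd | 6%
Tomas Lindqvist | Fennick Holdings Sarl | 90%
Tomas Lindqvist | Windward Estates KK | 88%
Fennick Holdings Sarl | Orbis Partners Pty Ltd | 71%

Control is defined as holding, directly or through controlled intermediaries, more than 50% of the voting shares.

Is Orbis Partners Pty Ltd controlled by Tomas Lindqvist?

Yes

Tomas holds 90% of Fennick, so Tomas controls Fennick.
Tomas holds 84% of Ridgeback, so Tomas controls Ridgeback.
Tomas holds 88% of Windward, so Tomas controls Windward.
Ridgeback and Fennick and Windward together hold 22% + 71% + 6% = 99% of Orbis, so Tomas controls Orbis.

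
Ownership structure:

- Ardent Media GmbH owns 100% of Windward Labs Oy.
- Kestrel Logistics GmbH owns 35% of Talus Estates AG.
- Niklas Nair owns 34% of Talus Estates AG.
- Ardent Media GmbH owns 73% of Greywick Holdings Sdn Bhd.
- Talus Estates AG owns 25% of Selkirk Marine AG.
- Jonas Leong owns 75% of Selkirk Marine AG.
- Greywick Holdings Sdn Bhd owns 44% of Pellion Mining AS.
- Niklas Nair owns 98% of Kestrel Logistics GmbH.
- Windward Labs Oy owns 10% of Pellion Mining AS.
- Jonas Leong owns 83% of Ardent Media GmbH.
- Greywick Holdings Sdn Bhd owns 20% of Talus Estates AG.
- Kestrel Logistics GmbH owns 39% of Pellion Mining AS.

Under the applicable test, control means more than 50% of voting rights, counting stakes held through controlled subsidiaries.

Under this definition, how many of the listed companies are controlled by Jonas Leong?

5

Jonas holds 83% of Ardent, so Jonas controls Ardent.
Ardent holds 73% of Greywick, so Jonas controls Greywick.
Ardent holds 100% of Windward, so Jonas controls Windward.
Windward and Greywick together hold 10% + 44% = 54% of Pellion, so Jonas controls Pellion.
Jonas holds 75% of Selkirk, so Jonas controls Selkirk.
No other company's threshold is met.
Jonas controls 5 companies.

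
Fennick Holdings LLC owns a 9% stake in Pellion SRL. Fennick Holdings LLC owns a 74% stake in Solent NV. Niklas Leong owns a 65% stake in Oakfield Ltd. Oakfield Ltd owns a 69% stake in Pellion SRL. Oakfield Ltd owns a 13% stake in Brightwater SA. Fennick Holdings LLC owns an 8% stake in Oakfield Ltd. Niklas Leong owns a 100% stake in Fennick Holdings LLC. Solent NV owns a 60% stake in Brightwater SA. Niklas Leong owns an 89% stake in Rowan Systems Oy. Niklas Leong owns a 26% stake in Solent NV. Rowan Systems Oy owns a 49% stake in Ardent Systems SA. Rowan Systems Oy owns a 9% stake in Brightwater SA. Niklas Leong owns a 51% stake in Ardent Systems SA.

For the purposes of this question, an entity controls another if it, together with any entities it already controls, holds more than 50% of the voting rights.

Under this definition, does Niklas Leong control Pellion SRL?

Niklas holds 100% of Fennick, so Niklas controls Fennick.
Fennick and Niklas together hold 8% + 65% = 73% of Oakfield, so Niklas controls Oakfield.
Oakfield and Fennick together hold 69% + 9% = 78% of Pellion, so Niklas controls Pellion.

Yes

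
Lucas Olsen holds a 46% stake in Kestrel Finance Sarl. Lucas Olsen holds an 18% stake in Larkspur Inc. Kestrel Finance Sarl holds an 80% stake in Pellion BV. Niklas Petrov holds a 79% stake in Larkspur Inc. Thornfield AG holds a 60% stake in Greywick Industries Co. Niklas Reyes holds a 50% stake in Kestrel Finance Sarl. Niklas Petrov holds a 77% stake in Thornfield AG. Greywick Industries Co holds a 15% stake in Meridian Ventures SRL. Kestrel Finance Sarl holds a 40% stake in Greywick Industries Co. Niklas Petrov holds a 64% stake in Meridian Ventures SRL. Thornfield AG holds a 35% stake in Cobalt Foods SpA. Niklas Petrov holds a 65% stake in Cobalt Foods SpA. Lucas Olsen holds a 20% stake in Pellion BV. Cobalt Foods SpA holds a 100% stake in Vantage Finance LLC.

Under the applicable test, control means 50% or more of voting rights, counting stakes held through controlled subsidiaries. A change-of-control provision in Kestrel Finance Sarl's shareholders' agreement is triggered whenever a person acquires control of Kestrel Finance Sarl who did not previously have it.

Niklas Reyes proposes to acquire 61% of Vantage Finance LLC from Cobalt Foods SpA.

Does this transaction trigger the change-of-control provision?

No

The purchase adds only to Niklas Reyes's holdings (Cobalt's stake shrinks), so Niklas Reyes is the only person who could newly come to control Kestrel.
Niklas Reyes holds 50% of Kestrel, so Niklas Reyes controls Kestrel.
So Niklas Reyes already controls Kestrel before the transaction.
After the purchase, Niklas Reyes holds 61% of Vantage directly, and Cobalt's stake falls to 39%.
Niklas Reyes controlled Kestrel already, so this is not a new person acquiring control; every other person's position is unchanged or reduced.
No new person acquires control, so the clause is not triggered.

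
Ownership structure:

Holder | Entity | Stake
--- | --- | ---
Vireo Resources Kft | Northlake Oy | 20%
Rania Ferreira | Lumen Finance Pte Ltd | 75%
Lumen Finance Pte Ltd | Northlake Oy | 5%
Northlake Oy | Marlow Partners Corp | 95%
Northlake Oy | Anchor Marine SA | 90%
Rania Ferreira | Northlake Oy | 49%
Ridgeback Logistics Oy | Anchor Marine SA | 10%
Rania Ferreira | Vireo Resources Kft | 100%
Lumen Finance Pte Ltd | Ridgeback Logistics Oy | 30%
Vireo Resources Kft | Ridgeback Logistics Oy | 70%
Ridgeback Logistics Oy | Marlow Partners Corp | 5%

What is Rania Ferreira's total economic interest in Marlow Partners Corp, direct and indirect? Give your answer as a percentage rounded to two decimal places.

73.74%

Rania reaches Marlow along 5 paths.
Via Lumen → Northlake: 75% × 5% × 95% = 3.5625%.
Via Northlake: 49% × 95% = 46.55%.
Via Vireo → Northlake: 100% × 20% × 95% = 19%.
Via Lumen → Ridgeback: 75% × 30% × 5% = 1.125%.
Via Vireo → Ridgeback: 100% × 70% × 5% = 3.5%.
Total: 3.5625% + 46.55% + 19% + 1.125% + 3.5% = 73.7375%.
Rounded: 73.74%.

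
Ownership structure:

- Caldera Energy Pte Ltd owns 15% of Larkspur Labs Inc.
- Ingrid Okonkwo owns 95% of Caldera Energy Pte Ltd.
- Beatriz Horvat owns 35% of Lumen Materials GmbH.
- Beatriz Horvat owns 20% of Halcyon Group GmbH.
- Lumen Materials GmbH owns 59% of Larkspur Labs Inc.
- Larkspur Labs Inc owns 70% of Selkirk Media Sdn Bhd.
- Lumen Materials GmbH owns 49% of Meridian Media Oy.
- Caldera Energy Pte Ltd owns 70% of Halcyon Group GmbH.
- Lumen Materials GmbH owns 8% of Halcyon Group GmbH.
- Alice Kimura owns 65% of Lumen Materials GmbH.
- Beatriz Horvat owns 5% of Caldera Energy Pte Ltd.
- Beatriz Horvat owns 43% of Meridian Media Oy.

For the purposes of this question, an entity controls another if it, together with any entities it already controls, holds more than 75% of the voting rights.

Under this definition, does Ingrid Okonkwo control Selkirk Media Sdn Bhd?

No

Ingrid holds 95% of Caldera, so Ingrid controls Caldera.
Neither Ingrid nor any entity Ingrid controls holds any voting interest in Selkirk.
So Ingrid does not control Selkirk.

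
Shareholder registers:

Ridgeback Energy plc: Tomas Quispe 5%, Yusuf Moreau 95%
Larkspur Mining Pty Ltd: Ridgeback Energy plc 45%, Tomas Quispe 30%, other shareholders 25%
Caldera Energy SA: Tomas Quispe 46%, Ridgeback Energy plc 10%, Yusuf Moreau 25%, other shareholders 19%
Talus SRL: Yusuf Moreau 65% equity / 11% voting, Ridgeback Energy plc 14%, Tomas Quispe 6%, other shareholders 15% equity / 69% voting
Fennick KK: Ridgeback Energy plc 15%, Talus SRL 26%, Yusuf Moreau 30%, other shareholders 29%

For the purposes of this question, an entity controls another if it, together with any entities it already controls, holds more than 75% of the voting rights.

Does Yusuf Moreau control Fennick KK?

Yusuf holds 95% of Ridgeback, so Yusuf controls Ridgeback.
In Fennick, Yusuf's side holds only 15% + 30% = 45%, not > 75%.
So Yusuf does not control Fennick.

No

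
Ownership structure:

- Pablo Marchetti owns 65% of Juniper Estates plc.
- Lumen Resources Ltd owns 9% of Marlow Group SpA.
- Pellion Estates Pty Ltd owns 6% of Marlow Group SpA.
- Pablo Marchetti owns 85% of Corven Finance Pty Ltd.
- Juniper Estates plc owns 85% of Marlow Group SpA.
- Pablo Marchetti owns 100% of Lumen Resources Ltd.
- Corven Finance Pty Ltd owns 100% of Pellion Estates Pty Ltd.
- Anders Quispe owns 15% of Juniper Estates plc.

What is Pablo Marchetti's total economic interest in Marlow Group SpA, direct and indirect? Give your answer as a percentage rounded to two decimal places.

69.35%

Pablo reaches Marlow along 3 paths.
Via Corven → Pellion: 85% × 100% × 6% = 5.1%.
Via Juniper: 65% × 85% = 55.25%.
Via Lumen: 100% × 9% = 9%.
Total: 5.1% + 55.25% + 9% = 69.35%.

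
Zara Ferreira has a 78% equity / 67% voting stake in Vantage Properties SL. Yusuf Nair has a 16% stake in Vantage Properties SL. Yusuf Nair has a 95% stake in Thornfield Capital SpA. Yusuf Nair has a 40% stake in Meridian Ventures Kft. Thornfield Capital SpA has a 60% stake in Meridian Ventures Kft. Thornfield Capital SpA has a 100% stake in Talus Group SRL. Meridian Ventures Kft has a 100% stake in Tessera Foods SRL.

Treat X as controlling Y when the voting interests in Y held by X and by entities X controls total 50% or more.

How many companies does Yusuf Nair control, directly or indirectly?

4

Yusuf holds 95% of Thornfield, so Yusuf controls Thornfield.
Thornfield holds 100% of Talus, so Yusuf controls Talus.
Thornfield and Yusuf together hold 60% + 40% = 100% of Meridian, so Yusuf controls Meridian.
Meridian holds 100% of Tessera, so Yusuf controls Tessera.
No other company's threshold is met.
Yusuf controls 4 companies.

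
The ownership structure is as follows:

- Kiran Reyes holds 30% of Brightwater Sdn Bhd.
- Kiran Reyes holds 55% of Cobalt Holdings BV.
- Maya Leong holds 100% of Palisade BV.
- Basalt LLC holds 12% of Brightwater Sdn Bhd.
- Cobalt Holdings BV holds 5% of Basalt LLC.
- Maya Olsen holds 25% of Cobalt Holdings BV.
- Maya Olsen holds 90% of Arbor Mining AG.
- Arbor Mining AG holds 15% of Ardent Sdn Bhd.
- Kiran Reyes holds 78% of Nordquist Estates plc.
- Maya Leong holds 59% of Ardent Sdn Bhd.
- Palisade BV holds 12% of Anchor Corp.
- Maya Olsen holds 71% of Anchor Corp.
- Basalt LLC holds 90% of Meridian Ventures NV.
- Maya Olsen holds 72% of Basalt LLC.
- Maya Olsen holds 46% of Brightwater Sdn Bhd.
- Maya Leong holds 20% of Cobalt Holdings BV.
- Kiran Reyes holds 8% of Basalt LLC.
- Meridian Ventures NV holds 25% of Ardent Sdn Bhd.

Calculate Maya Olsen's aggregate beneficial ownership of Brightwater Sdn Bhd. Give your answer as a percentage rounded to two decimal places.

54.79%

Maya Olsen reaches Brightwater along 3 paths.
Direct stake: 46% = 46%.
Via Basalt: 72% × 12% = 8.64%.
Via Cobalt → Basalt: 25% × 5% × 12% = 0.15%.
Total: 46% + 8.64% + 0.15% = 54.79%.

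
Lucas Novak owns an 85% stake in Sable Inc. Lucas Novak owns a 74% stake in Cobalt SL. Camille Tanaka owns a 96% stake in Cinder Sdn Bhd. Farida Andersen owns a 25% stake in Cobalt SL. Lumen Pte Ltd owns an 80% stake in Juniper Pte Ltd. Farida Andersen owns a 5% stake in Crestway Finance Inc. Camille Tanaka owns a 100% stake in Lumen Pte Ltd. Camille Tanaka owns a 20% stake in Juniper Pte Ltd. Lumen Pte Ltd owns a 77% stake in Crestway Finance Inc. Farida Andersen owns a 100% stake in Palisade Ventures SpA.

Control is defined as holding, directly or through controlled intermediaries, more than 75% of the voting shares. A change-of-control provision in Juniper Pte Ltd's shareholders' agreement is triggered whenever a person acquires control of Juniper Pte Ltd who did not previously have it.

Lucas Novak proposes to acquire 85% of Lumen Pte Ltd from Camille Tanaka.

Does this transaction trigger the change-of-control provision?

The purchase adds only to Lucas's holdings (Camille's stake shrinks), so Lucas is the only person who could newly come to control Juniper.
Lucas holds 85% of Sable, so Lucas controls Sable.
Neither Lucas nor any entity Lucas controls holds any voting interest in Juniper.
So before the transaction, Lucas does not control Juniper.
After the purchase, Lucas holds 85% of Lumen directly, and Camille's stake falls to 15%.
Lucas holds 85% of Lumen, so Lucas controls Lumen.
Lumen holds 80% of Juniper, so Lucas controls Juniper.
Lucas did not control Juniper before and does after, so the clause is triggered.

Yes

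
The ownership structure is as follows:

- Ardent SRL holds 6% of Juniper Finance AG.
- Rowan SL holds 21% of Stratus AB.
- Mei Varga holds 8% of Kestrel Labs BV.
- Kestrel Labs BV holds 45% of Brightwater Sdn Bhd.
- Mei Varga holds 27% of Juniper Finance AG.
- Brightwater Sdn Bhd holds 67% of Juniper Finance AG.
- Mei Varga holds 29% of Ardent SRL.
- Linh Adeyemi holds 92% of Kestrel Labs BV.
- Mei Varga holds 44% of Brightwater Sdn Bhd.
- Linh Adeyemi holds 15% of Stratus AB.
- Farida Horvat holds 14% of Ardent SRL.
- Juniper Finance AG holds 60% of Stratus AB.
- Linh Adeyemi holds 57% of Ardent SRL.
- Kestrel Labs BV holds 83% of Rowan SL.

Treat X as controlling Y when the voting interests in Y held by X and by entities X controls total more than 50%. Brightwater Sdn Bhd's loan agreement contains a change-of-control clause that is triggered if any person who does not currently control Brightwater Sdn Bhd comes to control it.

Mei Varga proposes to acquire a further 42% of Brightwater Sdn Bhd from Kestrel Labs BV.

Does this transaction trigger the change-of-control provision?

Yes

The purchase adds only to Mei's holdings (Kestrel's stake shrinks), so Mei is the only person who could newly come to control Brightwater.
Mei's largest direct stake is 44% in Brightwater, which does not meet the threshold, so Mei controls no company.
In Brightwater, Mei's side holds only 44%, not > 50%.
So before the transaction, Mei does not control Brightwater.
After the purchase, Mei's direct stake in Brightwater rises to 44% + 42% = 86%, and Kestrel's stake falls to 3%.
Mei holds 86% of Brightwater, so Mei controls Brightwater.
Mei did not control Brightwater before and does after, so the clause is triggered.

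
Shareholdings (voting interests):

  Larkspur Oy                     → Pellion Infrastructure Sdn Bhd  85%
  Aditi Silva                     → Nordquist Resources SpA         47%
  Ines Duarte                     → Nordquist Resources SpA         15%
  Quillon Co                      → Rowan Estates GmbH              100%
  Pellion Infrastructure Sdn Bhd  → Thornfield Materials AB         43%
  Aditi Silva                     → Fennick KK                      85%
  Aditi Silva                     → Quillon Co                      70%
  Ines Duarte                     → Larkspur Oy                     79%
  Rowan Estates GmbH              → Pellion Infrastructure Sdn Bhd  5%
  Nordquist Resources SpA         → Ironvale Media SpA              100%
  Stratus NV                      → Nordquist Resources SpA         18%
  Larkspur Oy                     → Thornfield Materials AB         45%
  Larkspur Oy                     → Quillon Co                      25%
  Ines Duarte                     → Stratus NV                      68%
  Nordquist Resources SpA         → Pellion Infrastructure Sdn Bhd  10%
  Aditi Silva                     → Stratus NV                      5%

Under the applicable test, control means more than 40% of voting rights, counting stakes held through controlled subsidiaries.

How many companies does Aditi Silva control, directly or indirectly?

Aditi holds 47% of Nordquist, so Aditi controls Nordquist.
Aditi holds 70% of Quillon, so Aditi controls Quillon.
Quillon holds 100% of Rowan, so Aditi controls Rowan.
Nordquist holds 100% of Ironvale, so Aditi controls Ironvale.
Aditi holds 85% of Fennick, so Aditi controls Fennick.
No other company's threshold is met.
Aditi controls 5 companies.

5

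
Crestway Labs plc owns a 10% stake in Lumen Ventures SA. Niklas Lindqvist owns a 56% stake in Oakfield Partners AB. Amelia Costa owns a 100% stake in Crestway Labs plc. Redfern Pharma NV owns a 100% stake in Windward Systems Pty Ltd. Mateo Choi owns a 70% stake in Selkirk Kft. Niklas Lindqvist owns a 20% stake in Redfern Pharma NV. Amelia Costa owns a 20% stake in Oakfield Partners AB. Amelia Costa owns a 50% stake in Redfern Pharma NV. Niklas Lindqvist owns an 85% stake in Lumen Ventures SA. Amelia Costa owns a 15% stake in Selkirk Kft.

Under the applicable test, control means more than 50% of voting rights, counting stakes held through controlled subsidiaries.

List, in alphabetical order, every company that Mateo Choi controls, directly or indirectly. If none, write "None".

Mateo holds 70% of Selkirk, so Mateo controls Selkirk.
No other company's threshold is met.

Selkirk Kft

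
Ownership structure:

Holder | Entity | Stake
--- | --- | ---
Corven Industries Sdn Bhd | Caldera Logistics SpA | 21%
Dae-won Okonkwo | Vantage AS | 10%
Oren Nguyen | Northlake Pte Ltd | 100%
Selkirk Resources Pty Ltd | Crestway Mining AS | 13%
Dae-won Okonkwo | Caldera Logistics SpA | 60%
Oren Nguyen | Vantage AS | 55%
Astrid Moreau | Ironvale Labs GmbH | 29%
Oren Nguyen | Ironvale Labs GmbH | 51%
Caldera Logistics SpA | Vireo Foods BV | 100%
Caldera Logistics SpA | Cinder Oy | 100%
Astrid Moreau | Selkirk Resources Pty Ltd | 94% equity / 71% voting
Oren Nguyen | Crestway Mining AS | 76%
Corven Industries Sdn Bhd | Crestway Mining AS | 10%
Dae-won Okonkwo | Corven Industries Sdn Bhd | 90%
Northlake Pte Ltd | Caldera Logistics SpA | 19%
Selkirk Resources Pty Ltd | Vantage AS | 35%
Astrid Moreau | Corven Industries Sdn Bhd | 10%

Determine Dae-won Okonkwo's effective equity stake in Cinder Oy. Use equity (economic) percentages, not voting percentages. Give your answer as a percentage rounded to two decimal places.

Dae-won reaches Cinder along 2 paths.
Via Corven → Caldera: 90% × 21% × 100% = 18.9%.
Via Caldera: 60% × 100% = 60%.
Total: 18.9% + 60% = 78.9%.
Rounded: 78.90%.

78.90%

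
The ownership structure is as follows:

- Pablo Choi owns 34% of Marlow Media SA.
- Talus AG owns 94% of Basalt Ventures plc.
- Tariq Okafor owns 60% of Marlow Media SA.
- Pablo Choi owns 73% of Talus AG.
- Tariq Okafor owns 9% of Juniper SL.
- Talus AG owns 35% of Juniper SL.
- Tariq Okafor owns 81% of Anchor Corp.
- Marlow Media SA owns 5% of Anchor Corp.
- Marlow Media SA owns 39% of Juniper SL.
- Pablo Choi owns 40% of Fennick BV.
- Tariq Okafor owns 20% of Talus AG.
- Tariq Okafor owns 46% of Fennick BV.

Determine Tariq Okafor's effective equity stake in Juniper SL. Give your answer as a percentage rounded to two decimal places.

39.40%

Tariq reaches Juniper along 3 paths.
Direct stake: 9% = 9%.
Via Talus: 20% × 35% = 7%.
Via Marlow: 60% × 39% = 23.4%.
Total: 9% + 7% + 23.4% = 39.4%.
Rounded: 39.40%.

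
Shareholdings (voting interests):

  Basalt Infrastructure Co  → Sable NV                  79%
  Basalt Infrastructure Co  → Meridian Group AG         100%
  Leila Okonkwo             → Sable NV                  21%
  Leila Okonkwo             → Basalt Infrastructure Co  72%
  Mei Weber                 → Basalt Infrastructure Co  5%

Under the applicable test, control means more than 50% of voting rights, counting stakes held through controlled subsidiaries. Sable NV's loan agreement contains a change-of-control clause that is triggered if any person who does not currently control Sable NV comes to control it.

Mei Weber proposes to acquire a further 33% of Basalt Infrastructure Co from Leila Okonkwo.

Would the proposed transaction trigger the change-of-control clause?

No

The purchase adds only to Mei's holdings (Leila's stake shrinks), so Mei is the only person who could newly come to control Sable.
Mei's largest direct stake is 5% in Basalt, which does not meet the threshold, so Mei controls no company.
Neither Mei nor any entity Mei controls holds any voting interest in Sable.
So before the transaction, Mei does not control Sable.
After the purchase, Mei's direct stake in Basalt rises to 5% + 33% = 38%, and Leila's stake falls to 39%.
Mei's side now holds 38% of Basalt, not > 50%, so Mei still does not control Basalt.
After the transaction, neither Mei nor any entity Mei controls holds a voting interest in Sable, so Mei still does not control it.
No new person acquires control, so the clause is not triggered.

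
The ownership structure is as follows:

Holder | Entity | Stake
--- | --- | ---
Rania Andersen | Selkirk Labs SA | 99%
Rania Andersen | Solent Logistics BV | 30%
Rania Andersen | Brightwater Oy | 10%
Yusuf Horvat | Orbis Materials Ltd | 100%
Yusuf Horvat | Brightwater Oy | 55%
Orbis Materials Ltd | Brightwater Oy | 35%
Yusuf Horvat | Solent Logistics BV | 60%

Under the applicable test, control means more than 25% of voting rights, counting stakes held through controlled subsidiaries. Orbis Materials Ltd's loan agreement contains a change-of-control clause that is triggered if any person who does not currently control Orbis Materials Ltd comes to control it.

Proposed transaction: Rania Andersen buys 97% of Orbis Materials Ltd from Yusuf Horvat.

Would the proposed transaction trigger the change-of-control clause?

Yes

The purchase adds only to Rania's holdings (Yusuf's stake shrinks), so Rania is the only person who could newly come to control Orbis.
Rania holds 99% of Selkirk, so Rania controls Selkirk.
Rania holds 30% of Solent, so Rania controls Solent.
Neither Rania nor any entity Rania controls holds any voting interest in Orbis.
So before the transaction, Rania does not control Orbis.
After the purchase, Rania holds 97% of Orbis directly, and Yusuf's stake falls to 3%.
Rania holds 97% of Orbis, so Rania controls Orbis.
Rania did not control Orbis before and does after, so the clause is triggered.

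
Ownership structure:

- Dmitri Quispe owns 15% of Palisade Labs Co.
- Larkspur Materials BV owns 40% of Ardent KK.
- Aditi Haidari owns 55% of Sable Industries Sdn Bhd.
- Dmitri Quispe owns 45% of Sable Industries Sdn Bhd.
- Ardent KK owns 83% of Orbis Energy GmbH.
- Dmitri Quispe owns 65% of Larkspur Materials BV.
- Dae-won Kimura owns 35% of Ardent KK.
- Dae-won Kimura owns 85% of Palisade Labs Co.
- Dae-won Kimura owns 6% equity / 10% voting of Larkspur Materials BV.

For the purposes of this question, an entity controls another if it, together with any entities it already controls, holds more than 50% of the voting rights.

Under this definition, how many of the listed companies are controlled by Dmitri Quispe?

1

Dmitri holds 65% of Larkspur, so Dmitri controls Larkspur.
No other company's threshold is met.
Dmitri controls 1 company.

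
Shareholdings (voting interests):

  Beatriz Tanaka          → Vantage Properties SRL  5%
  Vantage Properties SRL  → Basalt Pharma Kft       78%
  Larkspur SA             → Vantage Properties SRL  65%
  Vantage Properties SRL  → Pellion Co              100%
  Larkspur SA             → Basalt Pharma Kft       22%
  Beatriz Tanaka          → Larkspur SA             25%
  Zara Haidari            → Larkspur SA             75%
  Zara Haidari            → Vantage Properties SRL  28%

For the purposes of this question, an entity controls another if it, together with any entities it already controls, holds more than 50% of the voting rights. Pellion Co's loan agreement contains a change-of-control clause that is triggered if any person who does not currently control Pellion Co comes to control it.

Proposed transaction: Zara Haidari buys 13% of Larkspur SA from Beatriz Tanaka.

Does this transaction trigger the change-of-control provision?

The purchase adds only to Zara's holdings (Beatriz's stake shrinks), so Zara is the only person who could newly come to control Pellion.
Zara holds 75% of Larkspur, so Zara controls Larkspur.
Larkspur and Zara together hold 65% + 28% = 93% of Vantage, so Zara controls Vantage.
Vantage holds 100% of Pellion, so Zara controls Pellion.
So Zara already controls Pellion before the transaction.
After the purchase, Zara's direct stake in Larkspur rises to 75% + 13% = 88%, and Beatriz's stake falls to 12%.
Zara controlled Pellion already, so this is not a new person acquiring control; every other person's position is unchanged or reduced.
No new person acquires control, so the clause is not triggered.

No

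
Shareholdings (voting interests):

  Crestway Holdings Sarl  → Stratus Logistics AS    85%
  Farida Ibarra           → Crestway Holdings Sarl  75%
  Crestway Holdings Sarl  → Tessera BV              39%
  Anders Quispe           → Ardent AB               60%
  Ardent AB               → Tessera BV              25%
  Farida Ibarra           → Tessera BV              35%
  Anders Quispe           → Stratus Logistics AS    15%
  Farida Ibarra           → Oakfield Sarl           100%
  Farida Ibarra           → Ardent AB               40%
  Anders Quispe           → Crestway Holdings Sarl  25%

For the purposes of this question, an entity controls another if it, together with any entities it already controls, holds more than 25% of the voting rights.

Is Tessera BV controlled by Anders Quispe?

Anders holds 60% of Ardent, so Anders controls Ardent.
In Tessera, Anders's side holds only 25%, not > 25%.
So Anders does not control Tessera.

No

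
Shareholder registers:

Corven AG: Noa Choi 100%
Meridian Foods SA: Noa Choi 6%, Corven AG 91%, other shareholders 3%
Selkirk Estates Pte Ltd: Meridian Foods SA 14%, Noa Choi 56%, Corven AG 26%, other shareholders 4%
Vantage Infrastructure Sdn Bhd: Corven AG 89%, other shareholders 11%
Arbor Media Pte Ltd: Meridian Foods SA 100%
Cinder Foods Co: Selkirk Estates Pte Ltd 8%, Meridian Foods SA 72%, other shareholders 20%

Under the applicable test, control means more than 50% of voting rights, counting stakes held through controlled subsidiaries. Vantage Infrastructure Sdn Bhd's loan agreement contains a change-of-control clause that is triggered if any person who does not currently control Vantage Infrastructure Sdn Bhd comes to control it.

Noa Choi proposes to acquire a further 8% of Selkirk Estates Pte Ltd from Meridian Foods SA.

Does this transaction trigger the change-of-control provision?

No

The purchase adds only to Noa's holdings (Meridian's stake shrinks), so Noa is the only person who could newly come to control Vantage.
Noa holds 100% of Corven, so Noa controls Corven.
Corven holds 89% of Vantage, so Noa controls Vantage.
So Noa already controls Vantage before the transaction.
After the purchase, Noa's direct stake in Selkirk rises to 56% + 8% = 64%, and Meridian's stake falls to 6%.
Noa controlled Vantage already, so this is not a new person acquiring control; every other person's position is unchanged or reduced.
No new person acquires control, so the clause is not triggered.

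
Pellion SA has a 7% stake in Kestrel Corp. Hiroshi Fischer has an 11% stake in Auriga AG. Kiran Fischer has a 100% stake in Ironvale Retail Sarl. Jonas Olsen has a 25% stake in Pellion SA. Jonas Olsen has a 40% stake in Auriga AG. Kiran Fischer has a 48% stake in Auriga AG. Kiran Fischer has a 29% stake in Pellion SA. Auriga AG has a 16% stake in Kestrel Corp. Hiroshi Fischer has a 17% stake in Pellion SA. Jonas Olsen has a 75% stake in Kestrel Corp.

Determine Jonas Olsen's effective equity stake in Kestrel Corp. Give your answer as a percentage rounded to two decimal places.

83.15%

Jonas reaches Kestrel along 3 paths.
Direct stake: 75% = 75%.
Via Pellion: 25% × 7% = 1.75%.
Via Auriga: 40% × 16% = 6.4%.
Total: 75% + 1.75% + 6.4% = 83.15%.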